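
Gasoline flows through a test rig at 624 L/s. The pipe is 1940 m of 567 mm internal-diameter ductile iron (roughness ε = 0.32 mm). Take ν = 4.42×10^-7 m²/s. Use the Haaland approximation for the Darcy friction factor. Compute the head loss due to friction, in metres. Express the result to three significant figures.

V = 4Q/(πD²) = 4·0.624/(π·0.567²) = 2.471 m/s
Re = VD/ν = 2.471·0.567/4.42×10^-7 = 3.17×10^6 → turbulent
ε/D = 0.32/567 = 5.64×10^-4
Haaland: f = 0.01733
h_f = f(L/D)V²/(2g) = 0.01733·(1940/0.567)·2.471²/(2·9.81) = 18.45 m

h_f ≈ 18.5 m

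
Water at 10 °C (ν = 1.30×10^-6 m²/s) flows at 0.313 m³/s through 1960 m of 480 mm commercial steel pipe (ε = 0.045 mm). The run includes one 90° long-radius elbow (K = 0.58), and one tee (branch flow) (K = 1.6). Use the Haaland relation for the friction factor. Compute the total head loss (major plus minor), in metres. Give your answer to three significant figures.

V = 4Q/(πD²) = 1.730 m/s; V²/2g = 0.1525 m
Re = 6.39×10^5, ε/D = 9.38×10^-5 → f = 0.01381 (Haaland)
Major: h_f = f(L/D)·V²/2g = 0.01381·4083·0.1525 = 8.598 m
Minor: ΣK = 2.18; h_m = ΣK·V²/2g = 0.3324 m
Total H_L = 8.598 + 0.3324 = 8.930 m

H_L ≈ 8.93 m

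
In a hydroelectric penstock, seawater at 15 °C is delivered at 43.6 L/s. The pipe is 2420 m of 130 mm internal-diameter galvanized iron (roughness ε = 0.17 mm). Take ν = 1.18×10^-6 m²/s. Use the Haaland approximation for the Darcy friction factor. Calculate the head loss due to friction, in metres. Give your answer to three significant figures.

h_f ≈ 221 m

V = 4Q/(πD²) = 4·0.0436/(π·0.130²) = 3.285 m/s
Re = VD/ν = 3.285·0.130/1.18×10^-6 = 3.62×10^5 → turbulent
ε/D = 0.17/130 = 0.00131
Haaland: f = 0.02162
h_f = f(L/D)V²/(2g) = 0.02162·(2420/0.130)·3.285²/(2·9.81) = 221.3 m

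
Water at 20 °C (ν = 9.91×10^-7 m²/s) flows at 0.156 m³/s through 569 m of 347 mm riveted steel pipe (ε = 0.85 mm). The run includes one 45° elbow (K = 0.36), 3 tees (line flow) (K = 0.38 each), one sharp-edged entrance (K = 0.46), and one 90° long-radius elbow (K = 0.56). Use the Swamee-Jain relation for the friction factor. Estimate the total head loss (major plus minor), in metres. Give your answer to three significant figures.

H_L ≈ 6.06 m

V = 4Q/(πD²) = 1.650 m/s; V²/2g = 0.1387 m
Re = 5.78×10^5, ε/D = 0.00245 → f = 0.02511 (Swamee-Jain)
Major: h_f = f(L/D)·V²/2g = 0.02511·1640·0.1387 = 5.711 m
Minor: ΣK = 2.52; h_m = ΣK·V²/2g = 0.3495 m
Total H_L = 5.711 + 0.3495 = 6.061 m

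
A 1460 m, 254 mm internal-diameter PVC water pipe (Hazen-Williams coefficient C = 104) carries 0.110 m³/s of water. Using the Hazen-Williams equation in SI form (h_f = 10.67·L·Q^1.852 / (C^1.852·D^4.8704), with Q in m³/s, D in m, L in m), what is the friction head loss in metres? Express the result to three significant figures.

h_f ≈ 38.0 m

h_f = 10.67·1460·0.110^1.852 / (104^1.852·0.254^4.8704) = 38.05 m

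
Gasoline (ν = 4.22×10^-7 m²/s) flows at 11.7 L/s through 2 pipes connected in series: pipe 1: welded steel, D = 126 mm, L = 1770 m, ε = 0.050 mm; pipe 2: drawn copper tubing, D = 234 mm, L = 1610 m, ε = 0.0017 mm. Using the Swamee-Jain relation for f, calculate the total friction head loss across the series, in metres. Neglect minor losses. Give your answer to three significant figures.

Pipe 1: V = 0.9383 m/s, Re = 2.80×10^5, ε/D = 3.97×10^-4, f = 0.01781, h_1 = f(L/D)V²/2g = 11.23 m
Pipe 2: V = 0.2721 m/s, Re = 1.51×10^5, ε/D = 7.26×10^-6, f = 0.01648, h_2 = f(L/D)V²/2g = 0.4277 m
Series → Q common, losses add: H = Σh = 11.65 m

H ≈ 11.7 m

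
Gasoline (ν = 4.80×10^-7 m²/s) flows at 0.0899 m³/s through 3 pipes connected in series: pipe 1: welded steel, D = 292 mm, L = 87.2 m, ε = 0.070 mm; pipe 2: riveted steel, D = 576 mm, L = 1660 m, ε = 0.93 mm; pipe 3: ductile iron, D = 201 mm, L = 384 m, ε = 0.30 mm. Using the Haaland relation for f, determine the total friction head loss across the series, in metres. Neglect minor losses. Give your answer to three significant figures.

H ≈ 17.9 m

Pipe 1: V = 1.342 m/s, Re = 8.17×10^5, ε/D = 2.40×10^-4, f = 0.01517, h_1 = f(L/D)V²/2g = 0.4162 m
Pipe 2: V = 0.3450 m/s, Re = 4.14×10^5, ε/D = 0.00161, f = 0.02264, h_2 = f(L/D)V²/2g = 0.3958 m
Pipe 3: V = 2.833 m/s, Re = 1.19×10^6, ε/D = 0.00149, f = 0.02191, h_3 = f(L/D)V²/2g = 17.13 m
Series → Q common, losses add: H = Σh = 17.94 m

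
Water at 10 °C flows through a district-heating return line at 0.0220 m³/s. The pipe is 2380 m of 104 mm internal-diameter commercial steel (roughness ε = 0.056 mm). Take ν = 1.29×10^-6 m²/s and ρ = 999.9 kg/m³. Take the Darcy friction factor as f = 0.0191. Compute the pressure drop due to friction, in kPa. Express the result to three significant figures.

V = 4Q/(πD²) = 4·0.0220/(π·0.104²) = 2.590 m/s
h_f = f(L/D)V²/(2g) = 0.01910·(2380/0.104)·2.590²/(2·9.81) = 149.4 m
Δp = ρg·h_f = 999.9·9.81·149.4 = 1466 kPa

Δp ≈ 1470 kPa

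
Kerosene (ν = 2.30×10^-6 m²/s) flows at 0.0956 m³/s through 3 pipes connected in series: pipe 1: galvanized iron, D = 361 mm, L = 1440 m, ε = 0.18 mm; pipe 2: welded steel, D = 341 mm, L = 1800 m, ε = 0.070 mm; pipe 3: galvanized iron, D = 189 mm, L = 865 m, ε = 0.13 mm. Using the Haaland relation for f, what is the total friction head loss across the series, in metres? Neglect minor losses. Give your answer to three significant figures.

Pipe 1: V = 0.9340 m/s, Re = 1.47×10^5, ε/D = 4.99×10^-4, f = 0.01919, h_1 = f(L/D)V²/2g = 3.404 m
Pipe 2: V = 1.047 m/s, Re = 1.55×10^5, ε/D = 2.05×10^-4, f = 0.01751, h_2 = f(L/D)V²/2g = 5.162 m
Pipe 3: V = 3.408 m/s, Re = 2.80×10^5, ε/D = 6.88×10^-4, f = 0.01916, h_3 = f(L/D)V²/2g = 51.89 m
Series → Q common, losses add: H = Σh = 60.46 m

H ≈ 60.5 m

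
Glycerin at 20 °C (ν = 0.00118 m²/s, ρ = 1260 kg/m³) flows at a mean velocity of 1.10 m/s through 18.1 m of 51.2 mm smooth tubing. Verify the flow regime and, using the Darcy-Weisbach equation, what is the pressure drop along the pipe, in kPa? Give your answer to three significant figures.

Δp ≈ 361 kPa

Re = VD/ν = 1.10·0.05120/0.00118 = 47.7 → laminar (Re < 2300)
f = 64/Re = 1.341
h_f = f(L/D)V²/(2g) = 1.341·(18.1/0.05120)·1.10²/(2·9.81) = 29.23 m
Δp = ρg·h_f = 1260·9.81·29.23 = 361.4 kPa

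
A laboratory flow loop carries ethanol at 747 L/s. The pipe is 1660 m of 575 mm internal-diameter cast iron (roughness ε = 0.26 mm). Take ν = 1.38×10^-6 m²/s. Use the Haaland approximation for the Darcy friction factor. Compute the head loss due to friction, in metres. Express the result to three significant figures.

h_f ≈ 20.4 m

V = 4Q/(πD²) = 4·0.747/(π·0.575²) = 2.877 m/s
Re = VD/ν = 2.877·0.575/1.38×10^-6 = 1.20×10^6 → turbulent
ε/D = 0.26/575 = 4.52×10^-4
Haaland: f = 0.01676
h_f = f(L/D)V²/(2g) = 0.01676·(1660/0.575)·2.877²/(2·9.81) = 20.41 m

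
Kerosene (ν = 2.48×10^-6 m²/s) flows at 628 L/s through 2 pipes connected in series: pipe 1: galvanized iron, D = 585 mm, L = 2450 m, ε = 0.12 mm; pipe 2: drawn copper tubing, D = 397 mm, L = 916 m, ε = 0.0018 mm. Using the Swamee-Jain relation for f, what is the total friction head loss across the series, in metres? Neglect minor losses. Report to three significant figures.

H ≈ 54.7 m

Pipe 1: V = 2.336 m/s, Re = 5.51×10^5, ε/D = 2.05×10^-4, f = 0.01543, h_1 = f(L/D)V²/2g = 17.99 m
Pipe 2: V = 5.073 m/s, Re = 8.12×10^5, ε/D = 4.53×10^-6, f = 0.01212, h_2 = f(L/D)V²/2g = 36.70 m
Series → Q common, losses add: H = Σh = 54.68 m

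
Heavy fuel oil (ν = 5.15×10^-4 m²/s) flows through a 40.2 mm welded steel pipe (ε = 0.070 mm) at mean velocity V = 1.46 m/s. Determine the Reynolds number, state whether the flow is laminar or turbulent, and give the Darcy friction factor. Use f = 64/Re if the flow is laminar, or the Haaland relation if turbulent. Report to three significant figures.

Re ≈ 114; laminar; f = 64/Re ≈ 0.562

Re = VD/ν = 1.460·0.0402/5.15×10^-4 = 114
Re < 2300 → laminar → f = 64/Re = 0.5616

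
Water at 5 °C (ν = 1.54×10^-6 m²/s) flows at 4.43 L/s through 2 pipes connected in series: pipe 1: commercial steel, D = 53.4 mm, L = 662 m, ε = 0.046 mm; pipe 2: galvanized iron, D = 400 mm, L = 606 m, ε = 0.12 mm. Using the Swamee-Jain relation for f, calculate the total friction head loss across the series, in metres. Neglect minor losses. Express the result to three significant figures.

H ≈ 56.4 m

Pipe 1: V = 1.978 m/s, Re = 6.86×10^4, ε/D = 8.61×10^-4, f = 0.02279, h_1 = f(L/D)V²/2g = 56.35 m
Pipe 2: V = 0.03525 m/s, Re = 9160, ε/D = 3.00×10^-4, f = 0.03224, h_2 = f(L/D)V²/2g = 0.003094 m
Series → Q common, losses add: H = Σh = 56.35 m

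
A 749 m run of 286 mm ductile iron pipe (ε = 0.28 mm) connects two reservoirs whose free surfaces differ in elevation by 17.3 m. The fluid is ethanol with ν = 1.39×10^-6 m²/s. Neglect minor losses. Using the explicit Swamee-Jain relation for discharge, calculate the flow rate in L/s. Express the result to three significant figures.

Swamee-Jain (Type II): Q = -0.965·√(gD⁵h_f/L)·ln[ε/(3.7D) + √(3.17ν²L/(gD³h_f))]
√(gD⁵h_f/L) = √(9.81·0.286⁵·17.3/749) = 0.02082
ε/(3.7D) = 2.65×10^-4; √(3.17ν²L/(gD³h_f)) = 3.40×10^-5
Q = -0.965·0.02082·ln(2.986×10^-4) = 0.1631 m³/s
Check: V = 2.54 m/s, Re = 5.22×10^5, f = 0.02024, h_f = 17.4 m ≈ 17.3 m ✓

Q ≈ 163 L/s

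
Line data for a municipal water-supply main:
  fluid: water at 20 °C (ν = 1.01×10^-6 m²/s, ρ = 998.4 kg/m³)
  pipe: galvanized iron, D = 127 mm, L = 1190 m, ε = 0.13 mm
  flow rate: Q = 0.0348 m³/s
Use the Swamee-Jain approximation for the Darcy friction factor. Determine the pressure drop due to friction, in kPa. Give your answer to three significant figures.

Δp ≈ 731 kPa

V = 4Q/(πD²) = 4·0.0348/(π·0.127²) = 2.747 m/s
Re = VD/ν = 2.747·0.127/1.01×10^-6 = 3.45×10^5 → turbulent
ε/D = 0.13/127 = 0.00102
Swamee-Jain: f = 0.02072
h_f = f(L/D)V²/(2g) = 0.02072·(1190/0.127)·2.747²/(2·9.81) = 74.68 m
Δp = ρg·h_f = 998.4·9.81·74.68 = 731.5 kPa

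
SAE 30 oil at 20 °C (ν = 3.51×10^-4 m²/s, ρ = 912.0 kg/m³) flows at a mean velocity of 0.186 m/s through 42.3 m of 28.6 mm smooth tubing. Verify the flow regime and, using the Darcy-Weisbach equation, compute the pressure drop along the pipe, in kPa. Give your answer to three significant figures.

Δp ≈ 98.5 kPa

Re = VD/ν = 0.186·0.02860/3.51×10^-4 = 15.2 → laminar (Re < 2300)
f = 64/Re = 4.223
h_f = f(L/D)V²/(2g) = 4.223·(42.3/0.02860)·0.186²/(2·9.81) = 11.01 m
Δp = ρg·h_f = 912.0·9.81·11.01 = 98.53 kPa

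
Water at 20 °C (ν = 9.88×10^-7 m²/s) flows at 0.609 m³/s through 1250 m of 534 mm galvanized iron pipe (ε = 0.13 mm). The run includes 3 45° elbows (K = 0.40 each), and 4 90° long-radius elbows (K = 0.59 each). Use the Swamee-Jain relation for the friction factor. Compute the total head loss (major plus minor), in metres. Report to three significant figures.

V = 4Q/(πD²) = 2.719 m/s; V²/2g = 0.3769 m
Re = 1.47×10^6, ε/D = 2.43×10^-4 → f = 0.01497 (Swamee-Jain)
Major: h_f = f(L/D)·V²/2g = 0.01497·2341·0.3769 = 13.21 m
Minor: ΣK = 3.56; h_m = ΣK·V²/2g = 1.342 m
Total H_L = 13.21 + 1.342 = 14.55 m

H_L ≈ 14.5 m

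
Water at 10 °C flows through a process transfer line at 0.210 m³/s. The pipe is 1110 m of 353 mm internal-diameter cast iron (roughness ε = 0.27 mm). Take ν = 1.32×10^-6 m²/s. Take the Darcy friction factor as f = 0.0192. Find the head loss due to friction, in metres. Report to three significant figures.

h_f ≈ 14.2 m

V = 4Q/(πD²) = 4·0.210/(π·0.353²) = 2.146 m/s
h_f = f(L/D)V²/(2g) = 0.01920·(1110/0.353)·2.146²/(2·9.81) = 14.17 m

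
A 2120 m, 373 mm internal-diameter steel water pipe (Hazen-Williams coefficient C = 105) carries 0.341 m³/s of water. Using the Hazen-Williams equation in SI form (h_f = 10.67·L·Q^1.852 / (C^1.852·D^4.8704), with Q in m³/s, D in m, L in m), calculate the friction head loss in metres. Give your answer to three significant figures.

h_f = 10.67·2120·0.341^1.852 / (105^1.852·0.373^4.8704) = 67.90 m

h_f ≈ 67.9 m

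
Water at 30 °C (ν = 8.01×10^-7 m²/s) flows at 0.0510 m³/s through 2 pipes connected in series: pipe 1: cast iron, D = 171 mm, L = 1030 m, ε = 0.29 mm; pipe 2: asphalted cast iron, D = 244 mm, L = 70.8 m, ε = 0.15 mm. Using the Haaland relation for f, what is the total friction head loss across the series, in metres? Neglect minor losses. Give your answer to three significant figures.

Pipe 1: V = 2.221 m/s, Re = 4.74×10^5, ε/D = 0.00170, f = 0.02285, h_1 = f(L/D)V²/2g = 34.60 m
Pipe 2: V = 1.091 m/s, Re = 3.32×10^5, ε/D = 6.15×10^-4, f = 0.01861, h_2 = f(L/D)V²/2g = 0.3273 m
Series → Q common, losses add: H = Σh = 34.92 m

H ≈ 34.9 m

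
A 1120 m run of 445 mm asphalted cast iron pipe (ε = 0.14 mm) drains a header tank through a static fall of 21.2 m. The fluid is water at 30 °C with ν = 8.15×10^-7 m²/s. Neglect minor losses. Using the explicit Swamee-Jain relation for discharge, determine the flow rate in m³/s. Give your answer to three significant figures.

Swamee-Jain (Type II): Q = -0.965·√(gD⁵h_f/L)·ln[ε/(3.7D) + √(3.17ν²L/(gD³h_f))]
√(gD⁵h_f/L) = √(9.81·0.445⁵·21.2/1120) = 0.05692
ε/(3.7D) = 8.50×10^-5; √(3.17ν²L/(gD³h_f)) = 1.13×10^-5
Q = -0.965·0.05692·ln(9.637×10^-5) = 0.5080 m³/s
Check: V = 3.27 m/s, Re = 1.78×10^6, f = 0.01558, h_f = 21.3 m ≈ 21.2 m ✓

Q ≈ 0.508 m³/s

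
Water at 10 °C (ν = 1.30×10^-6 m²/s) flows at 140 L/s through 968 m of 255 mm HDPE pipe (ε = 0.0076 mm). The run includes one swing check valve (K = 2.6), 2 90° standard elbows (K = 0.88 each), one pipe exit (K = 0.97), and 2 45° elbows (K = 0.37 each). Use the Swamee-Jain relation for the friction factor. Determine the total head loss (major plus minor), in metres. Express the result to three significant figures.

V = 4Q/(πD²) = 2.741 m/s; V²/2g = 0.3830 m
Re = 5.38×10^5, ε/D = 2.98×10^-5 → f = 0.01340 (Swamee-Jain)
Major: h_f = f(L/D)·V²/2g = 0.01340·3796·0.3830 = 19.49 m
Minor: ΣK = 6.07; h_m = ΣK·V²/2g = 2.325 m
Total H_L = 19.49 + 2.325 = 21.81 m

H_L ≈ 21.8 m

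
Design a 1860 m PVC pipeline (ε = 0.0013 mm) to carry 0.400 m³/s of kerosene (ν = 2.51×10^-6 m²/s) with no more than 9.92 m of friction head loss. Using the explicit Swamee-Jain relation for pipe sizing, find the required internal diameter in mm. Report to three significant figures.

Swamee-Jain (Type III): D = 0.66·[ε^1.25·(LQ²/(gh_f))^4.75 + ν·Q^9.4·(L/(gh_f))^5.2]^0.04
LQ²/(gh_f) = 3.058; L/(gh_f) = 19.11
Term 1 = ε^1.25·(…)^4.75 = 8.88×10^-6; Term 2 = ν·Q^9.4·(…)^5.2 = 0.00210
D = 0.66·(8.88×10^-6 + 0.00210)^0.04 = 0.5158 m = 516 mm
Check: V = 1.91 m/s, Re = 3.93×10^5, f = 0.01371, h_f = 9.23 m ≈ 9.92 m ✓

D ≈ 516 mm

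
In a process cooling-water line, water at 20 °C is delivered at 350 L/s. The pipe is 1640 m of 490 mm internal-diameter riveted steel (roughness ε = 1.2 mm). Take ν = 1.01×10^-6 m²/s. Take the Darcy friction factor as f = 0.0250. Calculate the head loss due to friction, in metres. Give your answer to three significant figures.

h_f ≈ 14.7 m

V = 4Q/(πD²) = 4·0.350/(π·0.490²) = 1.856 m/s
h_f = f(L/D)V²/(2g) = 0.02500·(1640/0.490)·1.856²/(2·9.81) = 14.69 m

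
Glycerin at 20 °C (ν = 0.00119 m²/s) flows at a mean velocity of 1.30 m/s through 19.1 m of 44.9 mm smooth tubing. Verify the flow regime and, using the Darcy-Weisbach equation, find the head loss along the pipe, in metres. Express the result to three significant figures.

Re = VD/ν = 1.30·0.04490/0.00119 = 49.1 → laminar (Re < 2300)
f = 64/Re = 1.305
h_f = f(L/D)V²/(2g) = 1.305·(19.1/0.04490)·1.30²/(2·9.81) = 47.81 m

h_f ≈ 47.8 m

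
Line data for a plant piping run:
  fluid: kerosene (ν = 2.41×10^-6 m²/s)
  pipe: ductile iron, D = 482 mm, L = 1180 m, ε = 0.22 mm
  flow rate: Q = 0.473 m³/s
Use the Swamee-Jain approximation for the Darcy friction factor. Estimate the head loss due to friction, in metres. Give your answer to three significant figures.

h_f ≈ 14.6 m

V = 4Q/(πD²) = 4·0.473/(π·0.482²) = 2.592 m/s
Re = VD/ν = 2.592·0.482/2.41×10^-6 = 5.18×10^5 → turbulent
ε/D = 0.22/482 = 4.56×10^-4
Swamee-Jain: f = 0.01746
h_f = f(L/D)V²/(2g) = 0.01746·(1180/0.482)·2.592²/(2·9.81) = 14.64 m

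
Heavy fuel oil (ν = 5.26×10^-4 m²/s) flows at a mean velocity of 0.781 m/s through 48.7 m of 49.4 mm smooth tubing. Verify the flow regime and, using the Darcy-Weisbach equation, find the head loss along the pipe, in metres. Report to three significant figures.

Re = VD/ν = 0.781·0.04940/5.26×10^-4 = 73.3 → laminar (Re < 2300)
f = 64/Re = 0.8725
h_f = f(L/D)V²/(2g) = 0.8725·(48.7/0.04940)·0.781²/(2·9.81) = 26.74 m

h_f ≈ 26.7 m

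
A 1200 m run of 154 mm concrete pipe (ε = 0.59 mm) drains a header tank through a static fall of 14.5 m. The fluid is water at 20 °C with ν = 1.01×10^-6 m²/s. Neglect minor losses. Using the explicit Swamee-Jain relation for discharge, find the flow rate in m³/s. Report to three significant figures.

Swamee-Jain (Type II): Q = -0.965·√(gD⁵h_f/L)·ln[ε/(3.7D) + √(3.17ν²L/(gD³h_f))]
√(gD⁵h_f/L) = √(9.81·0.154⁵·14.5/1200) = 0.003204
ε/(3.7D) = 0.00104; √(3.17ν²L/(gD³h_f)) = 8.64×10^-5
Q = -0.965·0.003204·ln(0.001122) = 0.02100 m³/s
Check: V = 1.13 m/s, Re = 1.72×10^5, f = 0.02891, h_f = 14.6 m ≈ 14.5 m ✓

Q ≈ 0.0210 m³/s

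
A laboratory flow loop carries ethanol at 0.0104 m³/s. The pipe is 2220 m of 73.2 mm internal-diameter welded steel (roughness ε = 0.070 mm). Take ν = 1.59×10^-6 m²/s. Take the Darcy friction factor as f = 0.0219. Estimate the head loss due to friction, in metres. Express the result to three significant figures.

V = 4Q/(πD²) = 4·0.0104/(π·0.0732²) = 2.471 m/s
h_f = f(L/D)V²/(2g) = 0.02190·(2220/0.0732)·2.471²/(2·9.81) = 206.7 m

h_f ≈ 207 m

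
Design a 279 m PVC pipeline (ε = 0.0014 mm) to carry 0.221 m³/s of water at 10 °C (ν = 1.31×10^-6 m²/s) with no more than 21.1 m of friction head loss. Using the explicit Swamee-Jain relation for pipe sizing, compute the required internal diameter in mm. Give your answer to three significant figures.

D ≈ 232 mm

Swamee-Jain (Type III): D = 0.66·[ε^1.25·(LQ²/(gh_f))^4.75 + ν·Q^9.4·(L/(gh_f))^5.2]^0.04
LQ²/(gh_f) = 0.06583; L/(gh_f) = 1.348
Term 1 = ε^1.25·(…)^4.75 = 1.18×10^-13; Term 2 = ν·Q^9.4·(…)^5.2 = 4.25×10^-12
D = 0.66·(1.18×10^-13 + 4.25×10^-12)^0.04 = 0.2318 m = 232 mm
Check: V = 5.24 m/s, Re = 9.27×10^5, f = 0.01190, h_f = 20.0 m ≈ 21.1 m ✓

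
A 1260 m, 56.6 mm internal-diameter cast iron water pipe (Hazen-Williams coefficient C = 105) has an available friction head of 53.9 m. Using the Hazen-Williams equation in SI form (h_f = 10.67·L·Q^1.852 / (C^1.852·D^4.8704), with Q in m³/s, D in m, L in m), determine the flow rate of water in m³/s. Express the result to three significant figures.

Q ≈ 0.00280 m³/s

Rearranging: Q = [h_f·C^1.852·D^4.8704 / (10.67·L)]^(1/1.852)
Q = [53.9·105^1.852·0.0566^4.8704 / (10.67·1260)]^0.540 = 0.002800 m³/s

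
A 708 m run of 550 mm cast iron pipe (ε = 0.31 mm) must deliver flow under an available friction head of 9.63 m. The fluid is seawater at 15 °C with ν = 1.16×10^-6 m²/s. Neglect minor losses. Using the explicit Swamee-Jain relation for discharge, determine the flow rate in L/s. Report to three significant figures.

Swamee-Jain (Type II): Q = -0.965·√(gD⁵h_f/L)·ln[ε/(3.7D) + √(3.17ν²L/(gD³h_f))]
√(gD⁵h_f/L) = √(9.81·0.550⁵·9.63/708) = 0.08195
ε/(3.7D) = 1.52×10^-4; √(3.17ν²L/(gD³h_f)) = 1.39×10^-5
Q = -0.965·0.08195·ln(1.662×10^-4) = 0.6882 m³/s
Check: V = 2.90 m/s, Re = 1.37×10^6, f = 0.01758, h_f = 9.68 m ≈ 9.63 m ✓

Q ≈ 688 L/s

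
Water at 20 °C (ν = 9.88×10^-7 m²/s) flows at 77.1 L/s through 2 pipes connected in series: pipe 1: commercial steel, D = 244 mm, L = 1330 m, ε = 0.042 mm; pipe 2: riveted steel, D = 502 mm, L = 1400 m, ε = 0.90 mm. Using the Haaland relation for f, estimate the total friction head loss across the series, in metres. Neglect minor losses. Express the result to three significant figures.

H ≈ 12.1 m

Pipe 1: V = 1.649 m/s, Re = 4.07×10^5, ε/D = 1.72×10^-4, f = 0.01532, h_1 = f(L/D)V²/2g = 11.57 m
Pipe 2: V = 0.3895 m/s, Re = 1.98×10^5, ε/D = 0.00179, f = 0.02365, h_2 = f(L/D)V²/2g = 0.5102 m
Series → Q common, losses add: H = Σh = 12.08 m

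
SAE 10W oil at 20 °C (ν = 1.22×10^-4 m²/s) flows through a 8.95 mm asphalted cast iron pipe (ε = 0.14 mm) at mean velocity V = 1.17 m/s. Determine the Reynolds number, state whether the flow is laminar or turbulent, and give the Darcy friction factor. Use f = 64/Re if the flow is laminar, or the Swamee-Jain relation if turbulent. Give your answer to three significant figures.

Re = VD/ν = 1.170·0.00895/1.22×10^-4 = 85.8
Re < 2300 → laminar → f = 64/Re = 0.7456

Re ≈ 85.8; laminar; f = 64/Re ≈ 0.746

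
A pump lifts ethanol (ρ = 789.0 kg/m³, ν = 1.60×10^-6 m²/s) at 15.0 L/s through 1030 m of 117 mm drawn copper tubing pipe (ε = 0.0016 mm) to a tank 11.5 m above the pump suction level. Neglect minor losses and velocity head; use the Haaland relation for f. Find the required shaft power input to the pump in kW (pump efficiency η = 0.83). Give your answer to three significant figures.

P_shaft ≈ 3.78 kW

V = 4Q/(πD²) = 1.395 m/s; Re = 1.02×10^5; ε/D = 1.37×10^-5; f = 0.01780
h_f = f(L/D)V²/2g = 15.55 m
Total head H = z + h_f = 11.5 + 15.55 = 27.05 m
P_hyd = ρgQH = 789.0·9.81·0.0150·27.05 = 3.140 kW
P_shaft = P_hyd/η = 3.140/0.83 = 3.783 kW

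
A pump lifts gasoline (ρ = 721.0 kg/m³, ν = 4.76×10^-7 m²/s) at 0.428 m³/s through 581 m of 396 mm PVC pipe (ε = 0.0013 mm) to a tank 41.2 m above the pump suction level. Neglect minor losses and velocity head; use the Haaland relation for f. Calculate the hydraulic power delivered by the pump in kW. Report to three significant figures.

P_hyd ≈ 152 kW

V = 4Q/(πD²) = 3.475 m/s; Re = 2.89×10^6; ε/D = 3.28×10^-6; f = 0.009882
h_f = f(L/D)V²/2g = 8.924 m
Total head H = z + h_f = 41.2 + 8.924 = 50.12 m
P_hyd = ρgQH = 721.0·9.81·0.428·50.12 = 151.7 kW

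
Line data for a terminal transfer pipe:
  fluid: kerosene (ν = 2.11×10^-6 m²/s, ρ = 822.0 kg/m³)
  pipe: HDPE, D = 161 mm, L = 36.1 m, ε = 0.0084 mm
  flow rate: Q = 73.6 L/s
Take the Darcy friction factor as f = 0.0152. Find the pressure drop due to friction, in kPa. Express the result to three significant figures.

Δp ≈ 18.3 kPa

V = 4Q/(πD²) = 4·0.0736/(π·0.161²) = 3.615 m/s
h_f = f(L/D)V²/(2g) = 0.01520·(36.1/0.161)·3.615²/(2·9.81) = 2.270 m
Δp = ρg·h_f = 822.0·9.81·2.270 = 18.31 kPa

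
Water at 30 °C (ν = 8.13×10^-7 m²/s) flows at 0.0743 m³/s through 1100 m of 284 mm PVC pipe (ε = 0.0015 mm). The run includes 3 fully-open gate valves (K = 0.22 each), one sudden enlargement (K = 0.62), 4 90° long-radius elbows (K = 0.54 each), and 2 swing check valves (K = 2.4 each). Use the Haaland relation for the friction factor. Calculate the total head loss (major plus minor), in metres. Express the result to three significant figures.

V = 4Q/(πD²) = 1.173 m/s; V²/2g = 0.07012 m
Re = 4.10×10^5, ε/D = 5.28×10^-6 → f = 0.01359 (Haaland)
Major: h_f = f(L/D)·V²/2g = 0.01359·3873·0.07012 = 3.691 m
Minor: ΣK = 8.24; h_m = ΣK·V²/2g = 0.5778 m
Total H_L = 3.691 + 0.5778 = 4.269 m

H_L ≈ 4.27 m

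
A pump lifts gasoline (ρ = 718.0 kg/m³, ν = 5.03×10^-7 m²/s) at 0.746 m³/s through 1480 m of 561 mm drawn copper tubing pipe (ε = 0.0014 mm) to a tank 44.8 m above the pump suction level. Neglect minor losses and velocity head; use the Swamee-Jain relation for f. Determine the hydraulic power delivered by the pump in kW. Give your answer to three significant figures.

V = 4Q/(πD²) = 3.018 m/s; Re = 3.37×10^6; ε/D = 2.50×10^-6; f = 0.009692
h_f = f(L/D)V²/2g = 11.87 m
Total head H = z + h_f = 44.8 + 11.87 = 56.67 m
P_hyd = ρgQH = 718.0·9.81·0.746·56.67 = 297.8 kW

P_hyd ≈ 298 kW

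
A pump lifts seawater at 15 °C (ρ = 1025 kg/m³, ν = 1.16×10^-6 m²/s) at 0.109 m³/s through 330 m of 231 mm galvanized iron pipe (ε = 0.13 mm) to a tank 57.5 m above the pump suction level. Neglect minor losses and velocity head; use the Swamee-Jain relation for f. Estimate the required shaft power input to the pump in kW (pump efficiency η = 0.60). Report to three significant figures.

V = 4Q/(πD²) = 2.601 m/s; Re = 5.18×10^5; ε/D = 5.63×10^-4; f = 0.01813
h_f = f(L/D)V²/2g = 8.929 m
Total head H = z + h_f = 57.5 + 8.929 = 66.43 m
P_hyd = ρgQH = 1025·9.81·0.109·66.43 = 72.81 kW
P_shaft = P_hyd/η = 72.81/0.60 = 121.3 kW

P_shaft ≈ 121 kW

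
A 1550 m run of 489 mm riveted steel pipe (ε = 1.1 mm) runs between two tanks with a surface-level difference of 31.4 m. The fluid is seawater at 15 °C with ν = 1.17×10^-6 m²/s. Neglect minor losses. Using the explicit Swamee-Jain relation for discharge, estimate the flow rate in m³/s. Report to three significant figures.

Q ≈ 0.531 m³/s

Swamee-Jain (Type II): Q = -0.965·√(gD⁵h_f/L)·ln[ε/(3.7D) + √(3.17ν²L/(gD³h_f))]
√(gD⁵h_f/L) = √(9.81·0.489⁵·31.4/1550) = 0.07454
ε/(3.7D) = 6.08×10^-4; √(3.17ν²L/(gD³h_f)) = 1.37×10^-5
Q = -0.965·0.07454·ln(6.216×10^-4) = 0.5311 m³/s
Check: V = 2.83 m/s, Re = 1.18×10^6, f = 0.02438, h_f = 31.5 m ≈ 31.4 m ✓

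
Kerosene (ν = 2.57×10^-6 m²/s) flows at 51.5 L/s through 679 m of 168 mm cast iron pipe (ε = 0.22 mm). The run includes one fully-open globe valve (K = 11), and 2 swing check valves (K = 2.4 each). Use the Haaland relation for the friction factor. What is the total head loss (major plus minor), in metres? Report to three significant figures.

H_L ≈ 29.2 m

V = 4Q/(πD²) = 2.323 m/s; V²/2g = 0.2751 m
Re = 1.52×10^5, ε/D = 0.00131 → f = 0.02237 (Haaland)
Major: h_f = f(L/D)·V²/2g = 0.02237·4042·0.2751 = 24.88 m
Minor: ΣK = 15.8; h_m = ΣK·V²/2g = 4.347 m
Total H_L = 24.88 + 4.347 = 29.22 m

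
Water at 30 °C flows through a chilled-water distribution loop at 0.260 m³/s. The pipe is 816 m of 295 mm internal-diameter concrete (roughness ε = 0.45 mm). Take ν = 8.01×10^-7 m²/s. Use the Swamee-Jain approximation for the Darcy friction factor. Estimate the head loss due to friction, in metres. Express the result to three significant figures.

h_f ≈ 45.0 m

V = 4Q/(πD²) = 4·0.260/(π·0.295²) = 3.804 m/s
Re = VD/ν = 3.804·0.295/8.01×10^-7 = 1.40×10^6 → turbulent
ε/D = 0.45/295 = 0.00153
Swamee-Jain: f = 0.02205
h_f = f(L/D)V²/(2g) = 0.02205·(816/0.295)·3.804²/(2·9.81) = 44.98 m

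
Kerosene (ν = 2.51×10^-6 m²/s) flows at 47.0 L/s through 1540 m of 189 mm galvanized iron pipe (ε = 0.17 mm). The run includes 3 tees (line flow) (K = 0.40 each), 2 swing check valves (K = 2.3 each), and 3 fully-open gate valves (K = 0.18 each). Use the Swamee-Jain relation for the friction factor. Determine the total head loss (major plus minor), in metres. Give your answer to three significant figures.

V = 4Q/(πD²) = 1.675 m/s; V²/2g = 0.1430 m
Re = 1.26×10^5, ε/D = 8.99×10^-4 → f = 0.02152 (Swamee-Jain)
Major: h_f = f(L/D)·V²/2g = 0.02152·8148·0.1430 = 25.08 m
Minor: ΣK = 6.34; h_m = ΣK·V²/2g = 0.9069 m
Total H_L = 25.08 + 0.9069 = 25.99 m

H_L ≈ 26.0 m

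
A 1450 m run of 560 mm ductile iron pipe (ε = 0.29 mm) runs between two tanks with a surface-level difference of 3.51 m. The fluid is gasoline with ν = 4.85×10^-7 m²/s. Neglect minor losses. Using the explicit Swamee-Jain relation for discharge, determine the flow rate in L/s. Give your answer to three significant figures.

Swamee-Jain (Type II): Q = -0.965·√(gD⁵h_f/L)·ln[ε/(3.7D) + √(3.17ν²L/(gD³h_f))]
√(gD⁵h_f/L) = √(9.81·0.560⁵·3.51/1450) = 0.03616
ε/(3.7D) = 1.40×10^-4; √(3.17ν²L/(gD³h_f)) = 1.34×10^-5
Q = -0.965·0.03616·ln(1.533×10^-4) = 0.3065 m³/s
Check: V = 1.24 m/s, Re = 1.44×10^6, f = 0.01726, h_f = 3.53 m ≈ 3.51 m ✓

Q ≈ 307 L/s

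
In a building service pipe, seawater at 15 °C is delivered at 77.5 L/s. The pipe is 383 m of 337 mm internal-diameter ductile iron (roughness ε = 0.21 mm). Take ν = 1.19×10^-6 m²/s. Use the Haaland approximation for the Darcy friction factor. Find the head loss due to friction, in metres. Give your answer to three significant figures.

V = 4Q/(πD²) = 4·0.0775/(π·0.337²) = 0.8689 m/s
Re = VD/ν = 0.8689·0.337/1.19×10^-6 = 2.46×10^5 → turbulent
ε/D = 0.21/337 = 6.23×10^-4
Haaland: f = 0.01898
h_f = f(L/D)V²/(2g) = 0.01898·(383/0.337)·0.8689²/(2·9.81) = 0.8300 m

h_f ≈ 0.830 m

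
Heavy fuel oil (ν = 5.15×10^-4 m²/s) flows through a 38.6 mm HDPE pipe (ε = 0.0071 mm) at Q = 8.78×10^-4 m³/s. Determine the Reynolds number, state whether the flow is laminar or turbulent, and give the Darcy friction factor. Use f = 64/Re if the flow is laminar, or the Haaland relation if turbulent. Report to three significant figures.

V = 4Q/(πD²) = 0.7503 m/s
Re = VD/ν = 0.7503·0.0386/5.15×10^-4 = 56.2
Re < 2300 → laminar → f = 64/Re = 1.138

Re ≈ 56.2; laminar; f = 64/Re ≈ 1.14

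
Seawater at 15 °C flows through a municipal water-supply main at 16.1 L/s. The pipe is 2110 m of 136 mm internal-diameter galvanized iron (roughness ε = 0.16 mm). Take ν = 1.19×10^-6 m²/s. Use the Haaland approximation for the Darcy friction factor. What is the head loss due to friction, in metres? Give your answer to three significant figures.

V = 4Q/(πD²) = 4·0.0161/(π·0.136²) = 1.108 m/s
Re = VD/ν = 1.108·0.136/1.19×10^-6 = 1.27×10^5 → turbulent
ε/D = 0.16/136 = 0.00118
Haaland: f = 0.02217
h_f = f(L/D)V²/(2g) = 0.02217·(2110/0.136)·1.108²/(2·9.81) = 21.53 m

h_f ≈ 21.5 m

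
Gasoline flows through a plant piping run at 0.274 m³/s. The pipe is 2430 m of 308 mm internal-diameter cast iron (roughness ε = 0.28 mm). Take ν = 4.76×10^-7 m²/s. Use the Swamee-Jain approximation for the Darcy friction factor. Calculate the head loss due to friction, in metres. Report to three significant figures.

V = 4Q/(πD²) = 4·0.274/(π·0.308²) = 3.678 m/s
Re = VD/ν = 3.678·0.308/4.76×10^-7 = 2.38×10^6 → turbulent
ε/D = 0.28/308 = 9.09×10^-4
Swamee-Jain: f = 0.01938
h_f = f(L/D)V²/(2g) = 0.01938·(2430/0.308)·3.678²/(2·9.81) = 105.4 m

h_f ≈ 105 m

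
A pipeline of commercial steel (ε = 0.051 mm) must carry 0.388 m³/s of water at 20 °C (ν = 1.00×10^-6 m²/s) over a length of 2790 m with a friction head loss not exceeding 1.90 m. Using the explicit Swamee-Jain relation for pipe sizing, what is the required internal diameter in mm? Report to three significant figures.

Swamee-Jain (Type III): D = 0.66·[ε^1.25·(LQ²/(gh_f))^4.75 + ν·Q^9.4·(L/(gh_f))^5.2]^0.04
LQ²/(gh_f) = 22.53; L/(gh_f) = 149.7
Term 1 = ε^1.25·(…)^4.75 = 11.5; Term 2 = ν·Q^9.4·(…)^5.2 = 27.9
D = 0.66·(11.5 + 27.9)^0.04 = 0.7645 m = 764 mm
Check: V = 0.845 m/s, Re = 6.46×10^5, f = 0.01362, h_f = 1.81 m ≈ 1.90 m ✓

D ≈ 764 mm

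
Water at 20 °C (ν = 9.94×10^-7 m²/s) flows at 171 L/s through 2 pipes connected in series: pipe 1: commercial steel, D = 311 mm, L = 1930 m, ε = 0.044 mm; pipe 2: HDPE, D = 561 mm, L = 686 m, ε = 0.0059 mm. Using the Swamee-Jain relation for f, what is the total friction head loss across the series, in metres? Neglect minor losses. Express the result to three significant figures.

H ≈ 23.6 m

Pipe 1: V = 2.251 m/s, Re = 7.04×10^5, ε/D = 1.41×10^-4, f = 0.01446, h_1 = f(L/D)V²/2g = 23.18 m
Pipe 2: V = 0.6918 m/s, Re = 3.90×10^5, ε/D = 1.05×10^-5, f = 0.01383, h_2 = f(L/D)V²/2g = 0.4127 m
Series → Q common, losses add: H = Σh = 23.59 m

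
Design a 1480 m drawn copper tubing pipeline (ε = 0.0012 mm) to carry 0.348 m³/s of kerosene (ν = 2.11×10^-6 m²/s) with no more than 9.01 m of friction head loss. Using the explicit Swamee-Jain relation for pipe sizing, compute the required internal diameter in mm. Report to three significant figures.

Swamee-Jain (Type III): D = 0.66·[ε^1.25·(LQ²/(gh_f))^4.75 + ν·Q^9.4·(L/(gh_f))^5.2]^0.04
LQ²/(gh_f) = 2.028; L/(gh_f) = 16.74
Term 1 = ε^1.25·(…)^4.75 = 1.14×10^-6; Term 2 = ν·Q^9.4·(…)^5.2 = 2.39×10^-4
D = 0.66·(1.14×10^-6 + 2.39×10^-4)^0.04 = 0.4729 m = 473 mm
Check: V = 1.98 m/s, Re = 4.44×10^5, f = 0.01341, h_f = 8.40 m ≈ 9.01 m ✓

D ≈ 473 mm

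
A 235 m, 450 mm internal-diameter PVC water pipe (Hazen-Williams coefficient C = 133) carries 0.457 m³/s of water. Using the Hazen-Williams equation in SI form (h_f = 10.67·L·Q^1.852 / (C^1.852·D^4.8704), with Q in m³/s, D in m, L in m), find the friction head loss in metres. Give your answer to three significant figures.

h_f = 10.67·235·0.457^1.852 / (133^1.852·0.450^4.8704) = 3.350 m

h_f ≈ 3.35 m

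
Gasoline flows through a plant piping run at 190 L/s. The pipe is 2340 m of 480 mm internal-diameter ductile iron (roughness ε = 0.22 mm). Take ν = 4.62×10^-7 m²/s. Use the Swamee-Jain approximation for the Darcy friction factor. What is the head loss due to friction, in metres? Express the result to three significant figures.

V = 4Q/(πD²) = 4·0.190/(π·0.480²) = 1.050 m/s
Re = VD/ν = 1.050·0.480/4.62×10^-7 = 1.09×10^6 → turbulent
ε/D = 0.22/480 = 4.58×10^-4
Swamee-Jain: f = 0.01697
h_f = f(L/D)V²/(2g) = 0.01697·(2340/0.480)·1.050²/(2·9.81) = 4.648 m

h_f ≈ 4.65 m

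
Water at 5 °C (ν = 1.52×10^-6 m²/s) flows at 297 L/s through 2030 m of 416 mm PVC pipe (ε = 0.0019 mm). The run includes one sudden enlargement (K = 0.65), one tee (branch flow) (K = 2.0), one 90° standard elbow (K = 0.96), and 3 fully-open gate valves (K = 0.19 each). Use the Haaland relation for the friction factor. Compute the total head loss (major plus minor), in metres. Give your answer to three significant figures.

H_L ≈ 16.1 m

V = 4Q/(πD²) = 2.185 m/s; V²/2g = 0.2434 m
Re = 5.98×10^5, ε/D = 4.57×10^-6 → f = 0.01271 (Haaland)
Major: h_f = f(L/D)·V²/2g = 0.01271·4880·0.2434 = 15.10 m
Minor: ΣK = 4.18; h_m = ΣK·V²/2g = 1.017 m
Total H_L = 15.10 + 1.017 = 16.11 m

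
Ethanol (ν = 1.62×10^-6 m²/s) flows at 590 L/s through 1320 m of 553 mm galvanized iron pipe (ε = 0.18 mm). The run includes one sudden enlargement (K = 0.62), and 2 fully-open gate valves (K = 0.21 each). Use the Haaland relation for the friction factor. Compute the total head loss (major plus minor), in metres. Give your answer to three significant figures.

V = 4Q/(πD²) = 2.456 m/s; V²/2g = 0.3076 m
Re = 8.39×10^5, ε/D = 3.25×10^-4 → f = 0.01594 (Haaland)
Major: h_f = f(L/D)·V²/2g = 0.01594·2387·0.3076 = 11.70 m
Minor: ΣK = 1.04; h_m = ΣK·V²/2g = 0.3199 m
Total H_L = 11.70 + 0.3199 = 12.02 m

H_L ≈ 12.0 m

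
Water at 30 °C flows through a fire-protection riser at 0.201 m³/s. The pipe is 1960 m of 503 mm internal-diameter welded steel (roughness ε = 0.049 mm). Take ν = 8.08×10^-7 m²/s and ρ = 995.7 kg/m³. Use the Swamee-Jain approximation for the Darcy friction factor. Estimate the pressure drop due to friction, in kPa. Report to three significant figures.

Δp ≈ 27.9 kPa

V = 4Q/(πD²) = 4·0.201/(π·0.503²) = 1.012 m/s
Re = VD/ν = 1.012·0.503/8.08×10^-7 = 6.30×10^5 → turbulent
ε/D = 0.049/503 = 9.74×10^-5
Swamee-Jain: f = 0.01407
h_f = f(L/D)V²/(2g) = 0.01407·(1960/0.503)·1.012²/(2·9.81) = 2.860 m
Δp = ρg·h_f = 995.7·9.81·2.860 = 27.93 kPa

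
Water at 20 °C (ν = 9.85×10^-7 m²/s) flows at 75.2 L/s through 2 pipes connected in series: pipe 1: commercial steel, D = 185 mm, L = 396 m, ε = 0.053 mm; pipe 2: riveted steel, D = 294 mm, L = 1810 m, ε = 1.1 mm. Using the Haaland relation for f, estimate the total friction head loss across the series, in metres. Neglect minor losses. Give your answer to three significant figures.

Pipe 1: V = 2.798 m/s, Re = 5.25×10^5, ε/D = 2.86×10^-4, f = 0.01599, h_1 = f(L/D)V²/2g = 13.66 m
Pipe 2: V = 1.108 m/s, Re = 3.31×10^5, ε/D = 0.00374, f = 0.02824, h_2 = f(L/D)V²/2g = 10.87 m
Series → Q common, losses add: H = Σh = 24.53 m

H ≈ 24.5 m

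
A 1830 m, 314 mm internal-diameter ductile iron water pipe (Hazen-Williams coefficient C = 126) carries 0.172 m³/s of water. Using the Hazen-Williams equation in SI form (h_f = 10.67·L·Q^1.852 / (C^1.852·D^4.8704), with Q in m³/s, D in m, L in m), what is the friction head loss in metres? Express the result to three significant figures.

h_f = 10.67·1830·0.172^1.852 / (126^1.852·0.314^4.8704) = 27.23 m

h_f ≈ 27.2 m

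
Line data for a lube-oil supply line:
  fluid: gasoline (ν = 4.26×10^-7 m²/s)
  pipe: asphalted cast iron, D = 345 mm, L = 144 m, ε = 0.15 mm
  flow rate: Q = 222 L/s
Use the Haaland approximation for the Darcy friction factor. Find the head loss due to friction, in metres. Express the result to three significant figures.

h_f ≈ 1.98 m

V = 4Q/(πD²) = 4·0.222/(π·0.345²) = 2.375 m/s
Re = VD/ν = 2.375·0.345/4.26×10^-7 = 1.92×10^6 → turbulent
ε/D = 0.15/345 = 4.35×10^-4
Haaland: f = 0.01648
h_f = f(L/D)V²/(2g) = 0.01648·(144/0.345)·2.375²/(2·9.81) = 1.977 m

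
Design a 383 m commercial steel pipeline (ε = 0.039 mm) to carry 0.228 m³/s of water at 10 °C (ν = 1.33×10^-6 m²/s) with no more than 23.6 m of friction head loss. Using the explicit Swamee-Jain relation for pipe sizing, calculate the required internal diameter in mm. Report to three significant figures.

D ≈ 254 mm

Swamee-Jain (Type III): D = 0.66·[ε^1.25·(LQ²/(gh_f))^4.75 + ν·Q^9.4·(L/(gh_f))^5.2]^0.04
LQ²/(gh_f) = 0.08600; L/(gh_f) = 1.654
Term 1 = ε^1.25·(…)^4.75 = 2.68×10^-11; Term 2 = ν·Q^9.4·(…)^5.2 = 1.68×10^-11
D = 0.66·(2.68×10^-11 + 1.68×10^-11)^0.04 = 0.2542 m = 254 mm
Check: V = 4.49 m/s, Re = 8.59×10^5, f = 0.01438, h_f = 22.3 m ≈ 23.6 m ✓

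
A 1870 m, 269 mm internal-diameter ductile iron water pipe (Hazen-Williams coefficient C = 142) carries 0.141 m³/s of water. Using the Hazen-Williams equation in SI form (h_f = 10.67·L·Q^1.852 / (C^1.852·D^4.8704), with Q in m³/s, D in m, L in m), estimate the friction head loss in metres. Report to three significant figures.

h_f = 10.67·1870·0.141^1.852 / (142^1.852·0.269^4.8704) = 32.78 m

h_f ≈ 32.8 m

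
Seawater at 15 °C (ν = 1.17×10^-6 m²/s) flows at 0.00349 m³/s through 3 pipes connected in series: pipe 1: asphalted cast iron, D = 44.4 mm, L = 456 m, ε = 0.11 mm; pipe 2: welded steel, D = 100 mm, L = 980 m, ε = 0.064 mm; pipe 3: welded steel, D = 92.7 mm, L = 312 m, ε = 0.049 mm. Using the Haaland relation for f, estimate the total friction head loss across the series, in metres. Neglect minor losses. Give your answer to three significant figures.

H ≈ 73.6 m

Pipe 1: V = 2.254 m/s, Re = 8.55×10^4, ε/D = 0.00248, f = 0.02639, h_1 = f(L/D)V²/2g = 70.19 m
Pipe 2: V = 0.4444 m/s, Re = 3.80×10^4, ε/D = 6.40×10^-4, f = 0.02375, h_2 = f(L/D)V²/2g = 2.342 m
Pipe 3: V = 0.5171 m/s, Re = 4.10×10^4, ε/D = 5.29×10^-4, f = 0.02313, h_3 = f(L/D)V²/2g = 1.061 m
Series → Q common, losses add: H = Σh = 73.59 m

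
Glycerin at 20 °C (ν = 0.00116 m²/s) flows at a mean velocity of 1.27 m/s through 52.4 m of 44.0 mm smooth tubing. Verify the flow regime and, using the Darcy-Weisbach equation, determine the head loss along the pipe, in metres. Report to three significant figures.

h_f ≈ 130 m

Re = VD/ν = 1.27·0.04400/0.00116 = 48.2 → laminar (Re < 2300)
f = 64/Re = 1.329
h_f = f(L/D)V²/(2g) = 1.329·(52.4/0.04400)·1.27²/(2·9.81) = 130.1 m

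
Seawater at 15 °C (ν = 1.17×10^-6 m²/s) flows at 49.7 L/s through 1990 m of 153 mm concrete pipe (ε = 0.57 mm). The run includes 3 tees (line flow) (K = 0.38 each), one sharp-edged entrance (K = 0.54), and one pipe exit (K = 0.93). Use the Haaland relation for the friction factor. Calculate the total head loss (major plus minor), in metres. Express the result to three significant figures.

V = 4Q/(πD²) = 2.703 m/s; V²/2g = 0.3725 m
Re = 3.53×10^5, ε/D = 0.00373 → f = 0.02819 (Haaland)
Major: h_f = f(L/D)·V²/2g = 0.02819·13007·0.3725 = 136.5 m
Minor: ΣK = 2.61; h_m = ΣK·V²/2g = 0.9721 m
Total H_L = 136.5 + 0.9721 = 137.5 m

H_L ≈ 138 m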